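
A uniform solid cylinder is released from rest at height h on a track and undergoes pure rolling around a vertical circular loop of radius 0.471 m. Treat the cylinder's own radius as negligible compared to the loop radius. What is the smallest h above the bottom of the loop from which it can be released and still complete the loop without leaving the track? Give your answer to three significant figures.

h_min ≈ 1.30 m

With I = (1/2)MR², the ratio k = I/(MR²) is 0.5.
At the top, contact is just lost when gravity alone supplies the centripetal force: Mg = Mv_top²/r, i.e. v_top² = gr.
With ω = v/R, the kinetic energy at speed v is ½(1+k)Mv² = (3/4)Mv².
Energy conservation from release (height h) to the top (height 2r): Mgh = Mg(2r) + (3/4)M·gr.
Thus h_min = 2r + (1+k)r/2 = r(2 + 1.5/2) = 0.471 × 2.75 ≈ 1.30 m.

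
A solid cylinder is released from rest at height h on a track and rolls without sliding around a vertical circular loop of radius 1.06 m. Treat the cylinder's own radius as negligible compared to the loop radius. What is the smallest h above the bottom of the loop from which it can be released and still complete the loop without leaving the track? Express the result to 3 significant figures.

h_min ≈ 2.92 m

The moment of inertia is (1/2)MR², giving k ≡ I/(MR²) = 0.5.
At the top of the loop, the minimum-contact condition is Mg = Mv_top²/r, so v_top² = gr.
With ω = v/R, the kinetic energy at speed v is ½(1+k)Mv² = (3/4)Mv².
Energy conservation from release (height h) to the top (height 2r): Mgh = Mg(2r) + (3/4)M·gr.
Thus h_min = 2r + (1+k)r/2 = r(2 + 1.5/2) = 1.06 × 2.75 ≈ 2.92 m.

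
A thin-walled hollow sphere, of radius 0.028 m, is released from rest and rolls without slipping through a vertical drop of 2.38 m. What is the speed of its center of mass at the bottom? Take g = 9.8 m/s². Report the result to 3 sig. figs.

v ≈ 5.29 m/s

The moment of inertia is (2/3)MR², giving k ≡ I/(MR²) = 2/3.
The rolling condition ω = v/R makes the rotational term ½I(v/R)² = ½kMv², so KE_total = ½(1+k)Mv² = (5/6)Mv².
Energy conservation: Mgh = (5/6)Mv², so v = √(2gh/(1+k)) = √(2 × 9.8 × 2.38 / 1.667) ≈ 5.29 m/s.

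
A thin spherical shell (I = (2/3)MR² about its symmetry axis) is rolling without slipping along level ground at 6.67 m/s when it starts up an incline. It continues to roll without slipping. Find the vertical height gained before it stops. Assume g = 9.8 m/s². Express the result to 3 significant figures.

h ≈ 3.78 m

The moment of inertia is (2/3)MR², giving k ≡ I/(MR²) = 2/3.
The rolling condition ω = v/R makes the rotational term ½I(v/R)² = ½kMv², so KE_total = ½(1+k)Mv² = (5/6)Mv².
At the top the kinetic energy is zero, so (5/6)Mv₀² = Mgh.
Thus h = (1+k)v₀²/(2g) = 1.667 × 6.67² / (2 × 9.8) ≈ 3.78 m.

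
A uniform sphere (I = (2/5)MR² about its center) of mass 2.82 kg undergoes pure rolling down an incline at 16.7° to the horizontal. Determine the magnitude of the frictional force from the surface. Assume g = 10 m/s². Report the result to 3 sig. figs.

For this body I = (2/5)MR², i.e. k = I/(MR²) = 0.4.
Translational: Mg sinθ − f = Ma. Rotational about the CM: fR = Iα = kMRa, so f = kMa.
Combining, a = g sinθ/(1+k) and f = kMa = kMg sinθ/(1+k).
f = 0.4 × 2.82 × 10 × sin16.7° / 1.4 ≈ 2.32 N.

f ≈ 2.32 N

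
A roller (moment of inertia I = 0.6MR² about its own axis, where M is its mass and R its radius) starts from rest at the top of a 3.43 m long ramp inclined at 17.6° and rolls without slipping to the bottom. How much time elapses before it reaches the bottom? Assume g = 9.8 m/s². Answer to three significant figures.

t ≈ 1.92 s

For this body I = 0.6MR², i.e. k = I/(MR²) = 0.6.
Along the incline Mg sinθ − f = Ma, and torque about the center fR = Iα = kMR²(a/R) gives f = kMa.
Hence a = g sinθ/(1+k) = 9.8×sin17.6°/1.6 = 1.852 m/s².
With constant a from rest, t = √(2L/a) = √(2·3.43/1.852) ≈ 1.92 s.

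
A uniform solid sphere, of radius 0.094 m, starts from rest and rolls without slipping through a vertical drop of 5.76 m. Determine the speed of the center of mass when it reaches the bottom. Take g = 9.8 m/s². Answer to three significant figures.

For this body I = (2/5)MR², i.e. k = I/(MR²) = 0.4.
The rolling condition ω = v/R makes the rotational term ½I(v/R)² = ½kMv², so KE_total = ½(1+k)Mv² = (7/10)Mv².
Setting Mgh = (7/10)Mv² gives v = √(2gh/(1+k)) = √(2·9.8·5.76/1.4) ≈ 8.98 m/s.

v ≈ 8.98 m/s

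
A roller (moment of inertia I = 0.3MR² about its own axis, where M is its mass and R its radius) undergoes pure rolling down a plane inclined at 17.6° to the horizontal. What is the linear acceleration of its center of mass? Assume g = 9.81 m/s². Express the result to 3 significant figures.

Here I = 0.3MR², so the shape factor k = I/(MR²) = 0.3.
Newton's second law down the slope: Mg sinθ − f = Ma. The torque equation fR = Iα (with α = a/R) gives f = kMa.
Eliminating f: Mg sinθ = (1+k)Ma, so a = g sinθ/(1+k) = 9.81 × sin17.6° / 1.3 ≈ 2.28 m/s².

a ≈ 2.28 m/s²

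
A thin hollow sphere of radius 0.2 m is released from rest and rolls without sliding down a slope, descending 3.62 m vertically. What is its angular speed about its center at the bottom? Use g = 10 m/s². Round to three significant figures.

The moment of inertia is (2/3)MR², giving k ≡ I/(MR²) = 2/3.
The rolling condition ω = v/R makes the rotational term ½I(v/R)² = ½kMv², so KE_total = ½(1+k)Mv² = (5/6)Mv².
Energy conservation Mgh = ½(1+k)Mv² gives v = √(2gh/(1+k)) = √(2 × 10 × 3.62 / 1.667) = 6.591 m/s.
Then ω = v/R = 6.591 / 0.2 ≈ 33.0 rad/s.

ω ≈ 33.0 rad/s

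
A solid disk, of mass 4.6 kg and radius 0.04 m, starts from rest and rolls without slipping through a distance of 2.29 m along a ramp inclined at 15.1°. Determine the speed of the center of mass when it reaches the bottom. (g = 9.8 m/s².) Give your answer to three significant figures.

v ≈ 2.79 m/s

With I = (1/2)MR², the ratio k = I/(MR²) is 0.5.
Pure rolling means v = ωR; then KE = ½Mv² + ½I(v/R)² = ½(1+k)Mv² = (3/4)Mv².
The vertical drop is h = L sinθ = 2.29 × sin15.1° = 0.5966 m.
Energy conservation: Mgh = (3/4)Mv², so v = √(2gh/(1+k)) = √(2 × 9.8 × 0.5966 / 1.5) ≈ 2.79 m/s.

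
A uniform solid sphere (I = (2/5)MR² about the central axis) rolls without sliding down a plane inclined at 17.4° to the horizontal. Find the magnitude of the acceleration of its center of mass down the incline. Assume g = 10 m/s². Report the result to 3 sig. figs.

For this body I = (2/5)MR², i.e. k = I/(MR²) = 0.4.
Translational: Mg sinθ − f = Ma. Rotational about the CM: fR = Iα = kMRa, so f = kMa.
Eliminating f: Mg sinθ = (1+k)Ma, so a = g sinθ/(1+k) = 10 × sin17.4° / 1.4 ≈ 2.14 m/s².

a ≈ 2.14 m/s²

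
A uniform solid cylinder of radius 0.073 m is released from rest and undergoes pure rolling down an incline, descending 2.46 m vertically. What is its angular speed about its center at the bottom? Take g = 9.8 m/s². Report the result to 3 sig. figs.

Here I = (1/2)MR², so the shape factor k = I/(MR²) = 0.5.
The rolling condition ω = v/R makes the rotational term ½I(v/R)² = ½kMv², so KE_total = ½(1+k)Mv² = (3/4)Mv².
Energy conservation Mgh = ½(1+k)Mv² gives v = √(2gh/(1+k)) = √(2 × 9.8 × 2.46 / 1.5) = 5.67 m/s.
The angular speed follows from ω = v/R = 5.67/0.073 ≈ 77.7 rad/s.

ω ≈ 77.7 rad/s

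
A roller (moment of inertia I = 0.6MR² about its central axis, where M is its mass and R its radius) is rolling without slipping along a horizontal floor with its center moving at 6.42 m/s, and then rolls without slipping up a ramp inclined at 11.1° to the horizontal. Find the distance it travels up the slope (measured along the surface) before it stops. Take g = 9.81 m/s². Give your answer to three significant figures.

d ≈ 17.5 m

The moment of inertia is 0.6MR², giving k ≡ I/(MR²) = 0.6.
Since it rolls without slipping, ω = v/R and KE = ½Mv² + ½Iω² = ½(1+k)Mv² = (4/5)Mv².
Setting this equal to Mgh gives the vertical rise h = (1+k)v₀²/(2g) = 1.6×6.42²/(2×9.81) = 3.361 m.
Along the incline, d = h/sinθ = 3.361/sin11.1° ≈ 17.5 m.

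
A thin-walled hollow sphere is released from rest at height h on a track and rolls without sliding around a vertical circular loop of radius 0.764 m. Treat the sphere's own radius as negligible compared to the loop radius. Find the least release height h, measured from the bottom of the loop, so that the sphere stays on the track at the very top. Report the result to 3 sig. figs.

h_min ≈ 2.16 m

The moment of inertia is (2/3)MR², giving k ≡ I/(MR²) = 2/3.
At the top of the loop, the minimum-contact condition is Mg = Mv_top²/r, so v_top² = gr.
With ω = v/R, the kinetic energy at speed v is ½(1+k)Mv² = (5/6)Mv².
Energy conservation from release (height h) to the top (height 2r): Mgh = Mg(2r) + (5/6)M·gr.
Thus h_min = 2r + (1+k)r/2 = r(2 + 1.667/2) = 0.764 × 2.833 ≈ 2.16 m.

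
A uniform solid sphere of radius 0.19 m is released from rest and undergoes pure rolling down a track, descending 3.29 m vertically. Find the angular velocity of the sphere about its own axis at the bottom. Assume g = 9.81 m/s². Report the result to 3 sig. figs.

ω ≈ 35.7 rad/s

Here I = (2/5)MR², so the shape factor k = I/(MR²) = 0.4.
Since it rolls without slipping, ω = v/R and KE = ½Mv² + ½Iω² = ½(1+k)Mv² = (7/10)Mv².
Energy conservation Mgh = ½(1+k)Mv² gives v = √(2gh/(1+k)) = √(2 × 9.81 × 3.29 / 1.4) = 6.79 m/s.
The angular speed follows from ω = v/R = 6.79/0.19 ≈ 35.7 rad/s.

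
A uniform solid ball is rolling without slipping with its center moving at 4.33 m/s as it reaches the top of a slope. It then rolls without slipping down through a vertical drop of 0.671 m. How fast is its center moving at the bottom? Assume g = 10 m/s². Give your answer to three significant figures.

For this body I = (2/5)MR², i.e. k = I/(MR²) = 0.4.
Pure rolling means v = ωR; then KE = ½Mv² + ½I(v/R)² = ½(1+k)Mv² = (7/10)Mv².
Conserving energy between top and bottom: (7/10)Mv² = (7/10)Mv₀² + Mgh, hence v² = v₀² + 2gh/(1+k).
v = √(4.33² + 2×10×0.671/1.4) = √28.33 ≈ 5.32 m/s.

v ≈ 5.32 m/s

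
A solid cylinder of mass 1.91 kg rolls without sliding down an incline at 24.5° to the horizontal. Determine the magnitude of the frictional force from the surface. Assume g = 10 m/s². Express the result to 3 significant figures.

Here I = (1/2)MR², so the shape factor k = I/(MR²) = 0.5.
Newton's second law down the slope: Mg sinθ − f = Ma. The torque equation fR = Iα (with α = a/R) gives f = kMa.
Combining, a = g sinθ/(1+k) and f = kMa = kMg sinθ/(1+k).
f = 0.5 × 1.91 × 10 × sin24.5° / 1.5 ≈ 2.64 N.

f ≈ 2.64 N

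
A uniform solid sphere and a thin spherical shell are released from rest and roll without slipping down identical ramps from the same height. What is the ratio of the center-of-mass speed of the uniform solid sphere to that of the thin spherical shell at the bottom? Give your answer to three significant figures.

v_ratio ≈ 1.09

Each satisfies Mgh = ½(1+k)Mv² with k = I/(MR²), so v ∝ 1/√(1+k).
For the uniform solid sphere k = 0.4; for the thin spherical shell k = 2/3.
v₁/v₂ = √((1+k₂)/(1+k₁)) = √(1.667/1.4) ≈ 1.09.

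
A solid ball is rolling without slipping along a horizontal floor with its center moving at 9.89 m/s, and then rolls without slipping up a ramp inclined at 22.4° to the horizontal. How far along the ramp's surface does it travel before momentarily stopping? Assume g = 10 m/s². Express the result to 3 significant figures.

d ≈ 18.0 m

Here I = (2/5)MR², so the shape factor k = I/(MR²) = 0.4.
Since it rolls without slipping, ω = v/R and KE = ½Mv² + ½Iω² = ½(1+k)Mv² = (7/10)Mv².
Setting this equal to Mgh gives the vertical rise h = (1+k)v₀²/(2g) = 1.4×9.89²/(2×10) = 6.847 m.
The distance along the slope is d = h/sinθ = 6.847/sin22.4° ≈ 18.0 m.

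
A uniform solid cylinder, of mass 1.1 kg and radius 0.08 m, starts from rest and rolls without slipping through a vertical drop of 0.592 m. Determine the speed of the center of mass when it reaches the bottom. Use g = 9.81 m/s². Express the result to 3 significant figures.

v ≈ 2.78 m/s

Here I = (1/2)MR², so the shape factor k = I/(MR²) = 0.5.
Since it rolls without slipping, ω = v/R and KE = ½Mv² + ½Iω² = ½(1+k)Mv² = (3/4)Mv².
Setting Mgh = (3/4)Mv² gives v = √(2gh/(1+k)) = √(2·9.81·0.592/1.5) ≈ 2.78 m/s.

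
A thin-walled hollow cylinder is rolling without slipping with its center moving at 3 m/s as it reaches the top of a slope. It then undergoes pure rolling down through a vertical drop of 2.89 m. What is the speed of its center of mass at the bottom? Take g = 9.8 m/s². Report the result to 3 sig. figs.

With I = MR², the ratio k = I/(MR²) is 1.
The rolling condition ω = v/R makes the rotational term ½I(v/R)² = ½kMv², so KE_total = ½(1+k)Mv² = Mv².
Energy conservation: Mv₀² + Mgh = Mv², so v² = v₀² + 2gh/(1+k).
v = √(3² + 2×9.8×2.89/2) = √37.32 ≈ 6.11 m/s.

v ≈ 6.11 m/s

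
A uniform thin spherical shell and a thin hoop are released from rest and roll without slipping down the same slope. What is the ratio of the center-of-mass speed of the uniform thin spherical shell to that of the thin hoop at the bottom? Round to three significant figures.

Each satisfies Mgh = ½(1+k)Mv² with k = I/(MR²), so v ∝ 1/√(1+k).
For the uniform thin spherical shell k = 2/3; for the thin hoop k = 1.
v₁/v₂ = √((1+k₂)/(1+k₁)) = √(2/1.667) ≈ 1.10.

v_ratio ≈ 1.10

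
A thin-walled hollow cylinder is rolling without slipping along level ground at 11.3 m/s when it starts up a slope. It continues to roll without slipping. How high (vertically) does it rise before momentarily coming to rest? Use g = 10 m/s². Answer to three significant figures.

h ≈ 12.8 m

Here I = MR², so the shape factor k = I/(MR²) = 1.
Since it rolls without slipping, ω = v/R and KE = ½Mv² + ½Iω² = ½(1+k)Mv² = Mv².
At the top the kinetic energy is zero, so Mv₀² = Mgh.
Thus h = (1+k)v₀²/(2g) = 2 × 11.3² / (2 × 10) ≈ 12.8 m.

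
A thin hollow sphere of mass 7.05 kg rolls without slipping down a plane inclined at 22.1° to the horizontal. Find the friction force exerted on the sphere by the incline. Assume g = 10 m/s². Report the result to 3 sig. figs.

f ≈ 10.6 N

With I = (2/3)MR², the ratio k = I/(MR²) is 2/3.
Translational: Mg sinθ − f = Ma. Rotational about the CM: fR = Iα = kMRa, so f = kMa.
Combining, a = g sinθ/(1+k) and f = kMa = kMg sinθ/(1+k).
f = (2/3) × 7.05 × 10 × sin22.1° / 1.667 ≈ 10.6 N.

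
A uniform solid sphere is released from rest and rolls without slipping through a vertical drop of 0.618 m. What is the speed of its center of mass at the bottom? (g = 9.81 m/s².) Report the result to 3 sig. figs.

v ≈ 2.94 m/s

The moment of inertia is (2/5)MR², giving k ≡ I/(MR²) = 0.4.
Since it rolls without slipping, ω = v/R and KE = ½Mv² + ½Iω² = ½(1+k)Mv² = (7/10)Mv².
Energy conservation: Mgh = (7/10)Mv², so v = √(2gh/(1+k)) = √(2 × 9.81 × 0.618 / 1.4) ≈ 2.94 m/s.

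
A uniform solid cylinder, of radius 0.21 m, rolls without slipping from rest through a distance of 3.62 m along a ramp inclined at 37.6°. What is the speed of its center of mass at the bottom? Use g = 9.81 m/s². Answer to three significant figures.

v ≈ 5.37 m/s

The moment of inertia is (1/2)MR², giving k ≡ I/(MR²) = 0.5.
Since it rolls without slipping, ω = v/R and KE = ½Mv² + ½Iω² = ½(1+k)Mv² = (3/4)Mv².
The vertical drop is h = L sinθ = 3.62 × sin37.6° = 2.209 m.
Energy conservation: Mgh = (3/4)Mv², so v = √(2gh/(1+k)) = √(2 × 9.81 × 2.209 / 1.5) ≈ 5.37 m/s.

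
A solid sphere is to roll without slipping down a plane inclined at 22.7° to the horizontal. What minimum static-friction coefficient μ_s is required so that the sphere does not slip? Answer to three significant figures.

μ_min ≈ 0.120

With I = (2/5)MR², the ratio k = I/(MR²) is 0.4.
Along the incline Mg sinθ − f = Ma, and torque about the center fR = Iα = kMR²(a/R) gives f = kMa.
These give a = g sinθ/(1+k) and the required friction f = kMg sinθ/(1+k).
With N = Mg cosθ, the no-slip condition f ≤ μN gives μ_min = f/N = k tanθ/(1+k).
μ_min = 0.4 × tan22.7° / 1.4 ≈ 0.120.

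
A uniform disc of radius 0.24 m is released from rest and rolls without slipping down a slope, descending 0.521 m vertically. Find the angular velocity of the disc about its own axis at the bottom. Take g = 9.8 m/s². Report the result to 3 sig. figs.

ω ≈ 10.9 rad/s

Here I = (1/2)MR², so the shape factor k = I/(MR²) = 0.5.
Rolling without slipping gives ω = v/R, so the total kinetic energy is ½Mv² + ½Iω² = ½(1+k)Mv² = (3/4)Mv².
Energy conservation Mgh = ½(1+k)Mv² gives v = √(2gh/(1+k)) = √(2 × 9.8 × 0.521 / 1.5) = 2.609 m/s.
The angular speed follows from ω = v/R = 2.609/0.24 ≈ 10.9 rad/s.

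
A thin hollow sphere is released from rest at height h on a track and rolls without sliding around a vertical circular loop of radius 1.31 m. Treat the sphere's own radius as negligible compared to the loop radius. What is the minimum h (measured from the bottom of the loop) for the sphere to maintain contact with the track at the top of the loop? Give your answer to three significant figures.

Here I = (2/3)MR², so the shape factor k = I/(MR²) = 2/3.
At the top, contact is just lost when gravity alone supplies the centripetal force: Mg = Mv_top²/r, i.e. v_top² = gr.
With ω = v/R, the kinetic energy at speed v is ½(1+k)Mv² = (5/6)Mv².
Energy conservation from release (height h) to the top (height 2r): Mgh = Mg(2r) + (5/6)M·gr.
Thus h_min = 2r + (1+k)r/2 = r(2 + 1.667/2) = 1.31 × 2.833 ≈ 3.71 m.

h_min ≈ 3.71 m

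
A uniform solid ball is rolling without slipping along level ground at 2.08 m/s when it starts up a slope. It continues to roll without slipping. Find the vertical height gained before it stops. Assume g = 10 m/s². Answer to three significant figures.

h ≈ 0.303 m

The moment of inertia is (2/5)MR², giving k ≡ I/(MR²) = 0.4.
Since it rolls without slipping, ω = v/R and KE = ½Mv² + ½Iω² = ½(1+k)Mv² = (7/10)Mv².
At the top the kinetic energy is zero, so (7/10)Mv₀² = Mgh.
Thus h = (1+k)v₀²/(2g) = 1.4 × 2.08² / (2 × 10) ≈ 0.303 m.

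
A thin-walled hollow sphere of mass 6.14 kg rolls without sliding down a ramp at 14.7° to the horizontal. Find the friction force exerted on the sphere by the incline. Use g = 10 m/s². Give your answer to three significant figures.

f ≈ 6.23 N

Here I = (2/3)MR², so the shape factor k = I/(MR²) = 2/3.
Translational: Mg sinθ − f = Ma. Rotational about the CM: fR = Iα = kMRa, so f = kMa.
Combining, a = g sinθ/(1+k) and f = kMa = kMg sinθ/(1+k).
f = (2/3) × 6.14 × 10 × sin14.7° / 1.667 ≈ 6.23 N.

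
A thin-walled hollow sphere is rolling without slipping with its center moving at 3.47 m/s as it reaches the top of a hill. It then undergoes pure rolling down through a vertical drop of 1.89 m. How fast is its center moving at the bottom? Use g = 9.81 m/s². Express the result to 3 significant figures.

v ≈ 5.86 m/s

Here I = (2/3)MR², so the shape factor k = I/(MR²) = 2/3.
The rolling condition ω = v/R makes the rotational term ½I(v/R)² = ½kMv², so KE_total = ½(1+k)Mv² = (5/6)Mv².
Energy conservation: (5/6)Mv₀² + Mgh = (5/6)Mv², so v² = v₀² + 2gh/(1+k).
v = √(3.47² + 2×9.81×1.89/1.667) = √34.29 ≈ 5.86 m/s.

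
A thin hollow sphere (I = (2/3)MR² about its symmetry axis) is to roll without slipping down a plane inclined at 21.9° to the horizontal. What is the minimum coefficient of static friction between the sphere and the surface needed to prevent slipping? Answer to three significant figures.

The moment of inertia is (2/3)MR², giving k ≡ I/(MR²) = 2/3.
Along the incline Mg sinθ − f = Ma, and torque about the center fR = Iα = kMR²(a/R) gives f = kMa.
These give a = g sinθ/(1+k) and the required friction f = kMg sinθ/(1+k).
With N = Mg cosθ, the no-slip condition f ≤ μN gives μ_min = f/N = k tanθ/(1+k).
μ_min = (2/3) × tan21.9° / 1.667 ≈ 0.161.

μ_min ≈ 0.161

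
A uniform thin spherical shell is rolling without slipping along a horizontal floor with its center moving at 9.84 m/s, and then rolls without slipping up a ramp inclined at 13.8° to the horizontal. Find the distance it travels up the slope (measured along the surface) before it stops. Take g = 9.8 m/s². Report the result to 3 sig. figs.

For this body I = (2/3)MR², i.e. k = I/(MR²) = 2/3.
Pure rolling means v = ωR; then KE = ½Mv² + ½I(v/R)² = ½(1+k)Mv² = (5/6)Mv².
Setting this equal to Mgh gives the vertical rise h = (1+k)v₀²/(2g) = 1.667×9.84²/(2×9.8) = 8.233 m.
Along the incline, d = h/sinθ = 8.233/sin13.8° ≈ 34.5 m.

d ≈ 34.5 m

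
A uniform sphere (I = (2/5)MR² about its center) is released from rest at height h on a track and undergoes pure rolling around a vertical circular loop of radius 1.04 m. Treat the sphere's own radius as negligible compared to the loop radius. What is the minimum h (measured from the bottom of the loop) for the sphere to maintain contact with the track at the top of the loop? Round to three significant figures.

Here I = (2/5)MR², so the shape factor k = I/(MR²) = 0.4.
At the top of the loop, the minimum-contact condition is Mg = Mv_top²/r, so v_top² = gr.
With ω = v/R, the kinetic energy at speed v is ½(1+k)Mv² = (7/10)Mv².
Energy conservation from release (height h) to the top (height 2r): Mgh = Mg(2r) + (7/10)M·gr.
Thus h_min = 2r + (1+k)r/2 = r(2 + 1.4/2) = 1.04 × 2.7 ≈ 2.81 m.

h_min ≈ 2.81 m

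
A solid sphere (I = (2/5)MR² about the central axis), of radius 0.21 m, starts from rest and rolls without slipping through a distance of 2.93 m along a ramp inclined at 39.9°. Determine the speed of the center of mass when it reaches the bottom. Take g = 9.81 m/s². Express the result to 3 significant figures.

v ≈ 5.13 m/s

Here I = (2/5)MR², so the shape factor k = I/(MR²) = 0.4.
Rolling without slipping gives ω = v/R, so the total kinetic energy is ½Mv² + ½Iω² = ½(1+k)Mv² = (7/10)Mv².
The vertical drop is h = L sinθ = 2.93 × sin39.9° = 1.879 m.
Setting Mgh = (7/10)Mv² gives v = √(2gh/(1+k)) = √(2·9.81·1.879/1.4) ≈ 5.13 m/s.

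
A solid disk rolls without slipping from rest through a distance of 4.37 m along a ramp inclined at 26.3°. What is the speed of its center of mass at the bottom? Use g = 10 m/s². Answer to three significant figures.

v ≈ 5.08 m/s

Here I = (1/2)MR², so the shape factor k = I/(MR²) = 0.5.
Pure rolling means v = ωR; then KE = ½Mv² + ½I(v/R)² = ½(1+k)Mv² = (3/4)Mv².
The vertical drop is h = L sinθ = 4.37 × sin26.3° = 1.936 m.
Energy conservation: Mgh = (3/4)Mv², so v = √(2gh/(1+k)) = √(2 × 10 × 1.936 / 1.5) ≈ 5.08 m/s.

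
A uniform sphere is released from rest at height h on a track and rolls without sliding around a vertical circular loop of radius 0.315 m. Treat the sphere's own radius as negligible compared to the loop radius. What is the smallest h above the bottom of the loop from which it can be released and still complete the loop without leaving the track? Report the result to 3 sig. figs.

h_min ≈ 0.851 m

Here I = (2/5)MR², so the shape factor k = I/(MR²) = 0.4.
At the top of the loop, the minimum-contact condition is Mg = Mv_top²/r, so v_top² = gr.
With ω = v/R, the kinetic energy at speed v is ½(1+k)Mv² = (7/10)Mv².
Energy conservation from release (height h) to the top (height 2r): Mgh = Mg(2r) + (7/10)M·gr.
Thus h_min = 2r + (1+k)r/2 = r(2 + 1.4/2) = 0.315 × 2.7 ≈ 0.851 m.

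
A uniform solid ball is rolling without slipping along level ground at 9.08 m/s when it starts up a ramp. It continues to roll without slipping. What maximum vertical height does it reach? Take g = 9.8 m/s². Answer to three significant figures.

The moment of inertia is (2/5)MR², giving k ≡ I/(MR²) = 0.4.
The rolling condition ω = v/R makes the rotational term ½I(v/R)² = ½kMv², so KE_total = ½(1+k)Mv² = (7/10)Mv².
All of this converts to potential energy at the highest point: (7/10)Mv₀² = Mgh.
Thus h = (1+k)v₀²/(2g) = 1.4 × 9.08² / (2 × 9.8) ≈ 5.89 m.

h ≈ 5.89 m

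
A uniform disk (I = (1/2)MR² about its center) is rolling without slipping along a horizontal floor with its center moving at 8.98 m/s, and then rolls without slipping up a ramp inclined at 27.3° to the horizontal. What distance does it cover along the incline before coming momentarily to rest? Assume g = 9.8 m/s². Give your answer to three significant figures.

For this body I = (1/2)MR², i.e. k = I/(MR²) = 0.5.
Rolling without slipping gives ω = v/R, so the total kinetic energy is ½Mv² + ½Iω² = ½(1+k)Mv² = (3/4)Mv².
Setting this equal to Mgh gives the vertical rise h = (1+k)v₀²/(2g) = 1.5×8.98²/(2×9.8) = 6.171 m.
Along the incline, d = h/sinθ = 6.171/sin27.3° ≈ 13.5 m.

d ≈ 13.5 m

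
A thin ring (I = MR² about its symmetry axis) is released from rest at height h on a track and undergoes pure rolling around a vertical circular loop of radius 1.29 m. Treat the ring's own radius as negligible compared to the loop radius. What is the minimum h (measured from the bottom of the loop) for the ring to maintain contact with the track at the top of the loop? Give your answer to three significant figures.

h_min ≈ 3.87 m

Here I = MR², so the shape factor k = I/(MR²) = 1.
At the top, contact is just lost when gravity alone supplies the centripetal force: Mg = Mv_top²/r, i.e. v_top² = gr.
With ω = v/R, the kinetic energy at speed v is ½(1+k)Mv² = Mv².
Energy conservation from release (height h) to the top (height 2r): Mgh = Mg(2r) + M·gr.
Thus h_min = 2r + (1+k)r/2 = r(2 + 2/2) = 1.29 × 3 ≈ 3.87 m.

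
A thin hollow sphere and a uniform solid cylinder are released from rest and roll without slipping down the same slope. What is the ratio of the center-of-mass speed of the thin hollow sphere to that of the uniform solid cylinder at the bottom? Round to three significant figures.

Each satisfies Mgh = ½(1+k)Mv² with k = I/(MR²), so v ∝ 1/√(1+k).
For the thin hollow sphere k = 2/3; for the uniform solid cylinder k = 0.5.
v₁/v₂ = √((1+k₂)/(1+k₁)) = √(1.5/1.667) ≈ 0.949.

v_ratio ≈ 0.949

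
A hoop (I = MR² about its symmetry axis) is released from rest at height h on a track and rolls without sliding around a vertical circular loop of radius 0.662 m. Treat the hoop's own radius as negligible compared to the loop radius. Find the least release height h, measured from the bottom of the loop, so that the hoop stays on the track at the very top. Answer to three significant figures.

h_min ≈ 1.99 m

The moment of inertia is MR², giving k ≡ I/(MR²) = 1.
At the top, contact is just lost when gravity alone supplies the centripetal force: Mg = Mv_top²/r, i.e. v_top² = gr.
With ω = v/R, the kinetic energy at speed v is ½(1+k)Mv² = Mv².
Energy conservation from release (height h) to the top (height 2r): Mgh = Mg(2r) + M·gr.
Thus h_min = 2r + (1+k)r/2 = r(2 + 2/2) = 0.662 × 3 ≈ 1.99 m.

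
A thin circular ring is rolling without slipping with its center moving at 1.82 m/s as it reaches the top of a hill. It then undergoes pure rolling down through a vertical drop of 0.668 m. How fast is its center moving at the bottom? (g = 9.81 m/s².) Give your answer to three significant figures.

v ≈ 3.14 m/s

For this body I = MR², i.e. k = I/(MR²) = 1.
Since it rolls without slipping, ω = v/R and KE = ½Mv² + ½Iω² = ½(1+k)Mv² = Mv².
Energy conservation: Mv₀² + Mgh = Mv², so v² = v₀² + 2gh/(1+k).
v = √(1.82² + 2×9.81×0.668/2) = √9.865 ≈ 3.14 m/s.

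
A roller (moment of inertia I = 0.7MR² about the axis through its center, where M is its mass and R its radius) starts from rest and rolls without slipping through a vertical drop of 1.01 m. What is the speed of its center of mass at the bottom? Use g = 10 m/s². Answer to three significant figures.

v ≈ 3.45 m/s

With I = 0.7MR², the ratio k = I/(MR²) is 0.7.
Pure rolling means v = ωR; then KE = ½Mv² + ½I(v/R)² = ½(1+k)Mv² = (17/20)Mv².
Energy conservation: Mgh = (17/20)Mv², so v = √(2gh/(1+k)) = √(2 × 10 × 1.01 / 1.7) ≈ 3.45 m/s.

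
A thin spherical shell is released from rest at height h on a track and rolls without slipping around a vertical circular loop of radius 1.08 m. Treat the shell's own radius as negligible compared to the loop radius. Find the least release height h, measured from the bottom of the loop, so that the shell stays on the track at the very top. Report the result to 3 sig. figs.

h_min ≈ 3.06 m

For this body I = (2/3)MR², i.e. k = I/(MR²) = 2/3.
At the top, contact is just lost when gravity alone supplies the centripetal force: Mg = Mv_top²/r, i.e. v_top² = gr.
With ω = v/R, the kinetic energy at speed v is ½(1+k)Mv² = (5/6)Mv².
Energy conservation from release (height h) to the top (height 2r): Mgh = Mg(2r) + (5/6)M·gr.
Thus h_min = 2r + (1+k)r/2 = r(2 + 1.667/2) = 1.08 × 2.833 ≈ 3.06 m.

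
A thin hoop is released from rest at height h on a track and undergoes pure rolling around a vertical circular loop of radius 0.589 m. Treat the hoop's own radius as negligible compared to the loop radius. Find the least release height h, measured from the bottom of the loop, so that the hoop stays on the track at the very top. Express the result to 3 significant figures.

The moment of inertia is MR², giving k ≡ I/(MR²) = 1.
At the top of the loop, the minimum-contact condition is Mg = Mv_top²/r, so v_top² = gr.
With ω = v/R, the kinetic energy at speed v is ½(1+k)Mv² = Mv².
Energy conservation from release (height h) to the top (height 2r): Mgh = Mg(2r) + M·gr.
Thus h_min = 2r + (1+k)r/2 = r(2 + 2/2) = 0.589 × 3 ≈ 1.77 m.

h_min ≈ 1.77 m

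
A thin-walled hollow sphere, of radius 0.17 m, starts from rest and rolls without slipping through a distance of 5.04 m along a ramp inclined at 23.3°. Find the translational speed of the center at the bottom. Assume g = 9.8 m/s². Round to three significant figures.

v ≈ 4.84 m/s

With I = (2/3)MR², the ratio k = I/(MR²) is 2/3.
Since it rolls without slipping, ω = v/R and KE = ½Mv² + ½Iω² = ½(1+k)Mv² = (5/6)Mv².
The vertical drop is h = L sinθ = 5.04 × sin23.3° = 1.994 m.
Energy conservation: Mgh = (5/6)Mv², so v = √(2gh/(1+k)) = √(2 × 9.8 × 1.994 / 1.667) ≈ 4.84 m/s.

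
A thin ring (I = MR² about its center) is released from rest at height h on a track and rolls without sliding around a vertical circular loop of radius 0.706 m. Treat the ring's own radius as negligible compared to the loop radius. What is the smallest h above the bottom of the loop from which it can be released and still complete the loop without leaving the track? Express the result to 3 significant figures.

The moment of inertia is MR², giving k ≡ I/(MR²) = 1.
At the top of the loop, the minimum-contact condition is Mg = Mv_top²/r, so v_top² = gr.
With ω = v/R, the kinetic energy at speed v is ½(1+k)Mv² = Mv².
Energy conservation from release (height h) to the top (height 2r): Mgh = Mg(2r) + M·gr.
Thus h_min = 2r + (1+k)r/2 = r(2 + 2/2) = 0.706 × 3 ≈ 2.12 m.

h_min ≈ 2.12 m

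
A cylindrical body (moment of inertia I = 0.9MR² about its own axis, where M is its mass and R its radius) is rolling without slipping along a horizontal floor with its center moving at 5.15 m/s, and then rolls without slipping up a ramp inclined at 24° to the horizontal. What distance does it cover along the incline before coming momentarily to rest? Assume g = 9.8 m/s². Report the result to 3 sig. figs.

d ≈ 6.32 m

Here I = 0.9MR², so the shape factor k = I/(MR²) = 0.9.
The rolling condition ω = v/R makes the rotational term ½I(v/R)² = ½kMv², so KE_total = ½(1+k)Mv² = (19/20)Mv².
Setting this equal to Mgh gives the vertical rise h = (1+k)v₀²/(2g) = 1.9×5.15²/(2×9.8) = 2.571 m.
The distance along the slope is d = h/sinθ = 2.571/sin24° ≈ 6.32 m.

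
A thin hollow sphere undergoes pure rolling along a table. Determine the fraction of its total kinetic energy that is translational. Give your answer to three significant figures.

The moment of inertia is (2/3)MR², giving k ≡ I/(MR²) = 2/3.
With ω = v/R, KE_trans = ½Mv² and KE_rot = ½Iω² = ½kMv², so KE_total = ½(1+k)Mv².
The translational fraction is therefore 1/(1+k) = 1/1.667 ≈ 0.600.

fraction ≈ 0.600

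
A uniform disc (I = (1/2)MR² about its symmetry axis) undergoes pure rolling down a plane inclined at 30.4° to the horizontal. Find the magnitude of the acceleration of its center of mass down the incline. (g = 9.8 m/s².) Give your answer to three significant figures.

a ≈ 3.31 m/s²

Here I = (1/2)MR², so the shape factor k = I/(MR²) = 0.5.
Translational: Mg sinθ − f = Ma. Rotational about the CM: fR = Iα = kMRa, so f = kMa.
Eliminating f: Mg sinθ = (1+k)Ma, so a = g sinθ/(1+k) = 9.8 × sin30.4° / 1.5 ≈ 3.31 m/s².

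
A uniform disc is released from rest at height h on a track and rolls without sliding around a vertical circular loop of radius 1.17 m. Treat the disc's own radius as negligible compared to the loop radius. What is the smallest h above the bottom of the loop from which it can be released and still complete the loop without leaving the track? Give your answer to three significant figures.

For this body I = (1/2)MR², i.e. k = I/(MR²) = 0.5.
At the top of the loop, the minimum-contact condition is Mg = Mv_top²/r, so v_top² = gr.
With ω = v/R, the kinetic energy at speed v is ½(1+k)Mv² = (3/4)Mv².
Energy conservation from release (height h) to the top (height 2r): Mgh = Mg(2r) + (3/4)M·gr.
Thus h_min = 2r + (1+k)r/2 = r(2 + 1.5/2) = 1.17 × 2.75 ≈ 3.22 m.

h_min ≈ 3.22 m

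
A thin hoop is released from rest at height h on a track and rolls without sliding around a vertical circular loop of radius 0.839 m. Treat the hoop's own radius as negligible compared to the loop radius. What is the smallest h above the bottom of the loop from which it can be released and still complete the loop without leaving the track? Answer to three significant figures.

h_min ≈ 2.52 m

With I = MR², the ratio k = I/(MR²) is 1.
At the top of the loop, the minimum-contact condition is Mg = Mv_top²/r, so v_top² = gr.
With ω = v/R, the kinetic energy at speed v is ½(1+k)Mv² = Mv².
Energy conservation from release (height h) to the top (height 2r): Mgh = Mg(2r) + M·gr.
Thus h_min = 2r + (1+k)r/2 = r(2 + 2/2) = 0.839 × 3 ≈ 2.52 m.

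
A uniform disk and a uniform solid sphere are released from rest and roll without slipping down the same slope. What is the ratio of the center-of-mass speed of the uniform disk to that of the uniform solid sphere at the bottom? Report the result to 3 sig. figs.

v_ratio ≈ 0.966

Each satisfies Mgh = ½(1+k)Mv² with k = I/(MR²), so v ∝ 1/√(1+k).
For the uniform disk k = 0.5; for the uniform solid sphere k = 0.4.
v₁/v₂ = √((1+k₂)/(1+k₁)) = √(1.4/1.5) ≈ 0.966.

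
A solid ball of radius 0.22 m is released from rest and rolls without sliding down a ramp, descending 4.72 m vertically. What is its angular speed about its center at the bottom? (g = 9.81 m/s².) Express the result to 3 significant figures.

ω ≈ 37.0 rad/s

Here I = (2/5)MR², so the shape factor k = I/(MR²) = 0.4.
Pure rolling means v = ωR; then KE = ½Mv² + ½I(v/R)² = ½(1+k)Mv² = (7/10)Mv².
Energy conservation Mgh = ½(1+k)Mv² gives v = √(2gh/(1+k)) = √(2 × 9.81 × 4.72 / 1.4) = 8.133 m/s.
Then ω = v/R = 8.133 / 0.22 ≈ 37.0 rad/s.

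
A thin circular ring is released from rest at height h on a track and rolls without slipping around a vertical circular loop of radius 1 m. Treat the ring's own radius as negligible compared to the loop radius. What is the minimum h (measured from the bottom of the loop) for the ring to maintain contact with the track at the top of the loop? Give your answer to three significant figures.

h_min ≈ 3.00 m

With I = MR², the ratio k = I/(MR²) is 1.
At the top, contact is just lost when gravity alone supplies the centripetal force: Mg = Mv_top²/r, i.e. v_top² = gr.
With ω = v/R, the kinetic energy at speed v is ½(1+k)Mv² = Mv².
Energy conservation from release (height h) to the top (height 2r): Mgh = Mg(2r) + M·gr.
Thus h_min = 2r + (1+k)r/2 = r(2 + 2/2) = 1 × 3 ≈ 3.00 m.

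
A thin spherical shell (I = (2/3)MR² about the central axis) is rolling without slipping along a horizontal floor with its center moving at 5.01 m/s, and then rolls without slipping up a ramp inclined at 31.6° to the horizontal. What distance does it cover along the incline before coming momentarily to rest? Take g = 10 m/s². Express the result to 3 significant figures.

The moment of inertia is (2/3)MR², giving k ≡ I/(MR²) = 2/3.
Pure rolling means v = ωR; then KE = ½Mv² + ½I(v/R)² = ½(1+k)Mv² = (5/6)Mv².
Setting this equal to Mgh gives the vertical rise h = (1+k)v₀²/(2g) = 1.667×5.01²/(2×10) = 2.092 m.
Along the incline, d = h/sinθ = 2.092/sin31.6° ≈ 3.99 m.

d ≈ 3.99 m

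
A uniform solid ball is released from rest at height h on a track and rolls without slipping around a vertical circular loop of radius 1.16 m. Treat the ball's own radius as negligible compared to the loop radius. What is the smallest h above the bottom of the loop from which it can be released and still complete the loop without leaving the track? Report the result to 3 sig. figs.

Here I = (2/5)MR², so the shape factor k = I/(MR²) = 0.4.
At the top of the loop, the minimum-contact condition is Mg = Mv_top²/r, so v_top² = gr.
With ω = v/R, the kinetic energy at speed v is ½(1+k)Mv² = (7/10)Mv².
Energy conservation from release (height h) to the top (height 2r): Mgh = Mg(2r) + (7/10)M·gr.
Thus h_min = 2r + (1+k)r/2 = r(2 + 1.4/2) = 1.16 × 2.7 ≈ 3.13 m.

h_min ≈ 3.13 m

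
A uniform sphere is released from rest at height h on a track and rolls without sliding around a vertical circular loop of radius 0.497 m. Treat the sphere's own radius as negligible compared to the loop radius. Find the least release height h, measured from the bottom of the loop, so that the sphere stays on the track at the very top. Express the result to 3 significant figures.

With I = (2/5)MR², the ratio k = I/(MR²) is 0.4.
At the top, contact is just lost when gravity alone supplies the centripetal force: Mg = Mv_top²/r, i.e. v_top² = gr.
With ω = v/R, the kinetic energy at speed v is ½(1+k)Mv² = (7/10)Mv².
Energy conservation from release (height h) to the top (height 2r): Mgh = Mg(2r) + (7/10)M·gr.
Thus h_min = 2r + (1+k)r/2 = r(2 + 1.4/2) = 0.497 × 2.7 ≈ 1.34 m.

h_min ≈ 1.34 m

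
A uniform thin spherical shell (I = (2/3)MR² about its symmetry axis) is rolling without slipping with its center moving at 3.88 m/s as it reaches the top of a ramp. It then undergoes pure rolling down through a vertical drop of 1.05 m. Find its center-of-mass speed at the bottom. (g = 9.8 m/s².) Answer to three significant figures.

For this body I = (2/3)MR², i.e. k = I/(MR²) = 2/3.
Since it rolls without slipping, ω = v/R and KE = ½Mv² + ½Iω² = ½(1+k)Mv² = (5/6)Mv².
Energy conservation: (5/6)Mv₀² + Mgh = (5/6)Mv², so v² = v₀² + 2gh/(1+k).
v = √(3.88² + 2×9.8×1.05/1.667) = √27.4 ≈ 5.23 m/s.

v ≈ 5.23 m/s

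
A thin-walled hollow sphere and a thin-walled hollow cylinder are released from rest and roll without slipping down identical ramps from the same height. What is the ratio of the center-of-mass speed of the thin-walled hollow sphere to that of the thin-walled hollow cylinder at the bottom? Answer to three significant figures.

Each satisfies Mgh = ½(1+k)Mv² with k = I/(MR²), so v ∝ 1/√(1+k).
For the thin-walled hollow sphere k = 2/3; for the thin-walled hollow cylinder k = 1.
v₁/v₂ = √((1+k₂)/(1+k₁)) = √(2/1.667) ≈ 1.10.

v_ratio ≈ 1.10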